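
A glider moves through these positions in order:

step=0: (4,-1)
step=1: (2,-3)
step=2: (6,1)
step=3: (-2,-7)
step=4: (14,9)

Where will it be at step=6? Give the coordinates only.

(46,41)

Step-to-step displacements: (-2,-2), (+4,+4), (-8,-8), (+16,+16); each is -2× the previous.
step 5: (14,9) + (-32,-32) → (-18,-23)
step 6: (-18,-23) + (+64,+64) → (46,41)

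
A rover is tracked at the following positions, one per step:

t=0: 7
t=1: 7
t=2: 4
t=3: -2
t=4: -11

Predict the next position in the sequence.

Taking differences between consecutive positions: +0, -3, -6, -9. These grow by -3 each step.
step 5: -11 − 12 → -23

-23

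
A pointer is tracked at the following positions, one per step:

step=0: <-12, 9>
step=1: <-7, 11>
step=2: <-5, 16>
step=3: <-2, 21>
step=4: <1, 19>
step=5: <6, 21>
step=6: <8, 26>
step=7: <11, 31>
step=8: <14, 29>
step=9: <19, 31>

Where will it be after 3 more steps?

<27, 39>

Differencing gives <+5, +2>, <+2, +5>, <+3, +5>, <+3, -2>, <+5, +2>, <+2, +5>, <+3, +5>, <+3, -2>, <+5, +2>. This is the pattern <+5, +2>, <+2, +5>, <+3, +5>, <+3, -2> repeated.
step 10: apply <+2, +5> → <21, 36>
step 11: apply <+3, +5> → <24, 41>
step 12: apply <+3, -2> → <27, 39>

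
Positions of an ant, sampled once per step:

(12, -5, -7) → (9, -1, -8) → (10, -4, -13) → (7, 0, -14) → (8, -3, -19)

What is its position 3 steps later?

Step-to-step displacements: (-3, +4, -1), (+1, -3, -5), (-3, +4, -1), (+1, -3, -5) — a repeating cycle of length 2.
step 5: apply (-3, +4, -1) → (5, 1, -20)
step 6: apply (+1, -3, -5) → (6, -2, -25)
step 7: apply (-3, +4, -1) → (3, 2, -26)

(3, 2, -26)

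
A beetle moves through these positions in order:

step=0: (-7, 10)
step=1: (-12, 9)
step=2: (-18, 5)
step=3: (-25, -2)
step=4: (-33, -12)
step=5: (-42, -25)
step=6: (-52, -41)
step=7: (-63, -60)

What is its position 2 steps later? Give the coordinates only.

Successive displacements: (-5, -1), (-6, -4), (-7, -7), (-8, -10), (-9, -13), (-10, -16), (-11, -19) — each changes by (-1, -3).
step 8: (-63, -60) + (-12, -22) → (-75, -82)
step 9: (-75, -82) + (-13, -25) → (-88, -107)

(-88, -107)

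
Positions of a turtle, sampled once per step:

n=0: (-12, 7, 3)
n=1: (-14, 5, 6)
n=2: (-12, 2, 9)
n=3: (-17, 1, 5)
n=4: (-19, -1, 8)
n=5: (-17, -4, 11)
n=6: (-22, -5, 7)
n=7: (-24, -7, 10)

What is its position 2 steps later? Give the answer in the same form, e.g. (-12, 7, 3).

Differencing gives (-2, -2, +3), (+2, -3, +3), (-5, -1, -4), (-2, -2, +3), (+2, -3, +3), (-5, -1, -4), (-2, -2, +3). This is the pattern (-2, -2, +3), (+2, -3, +3), (-5, -1, -4) repeated.
step 8: apply (+2, -3, +3) → (-22, -10, 13)
step 9: apply (-5, -1, -4) → (-27, -11, 9)

(-27, -11, 9)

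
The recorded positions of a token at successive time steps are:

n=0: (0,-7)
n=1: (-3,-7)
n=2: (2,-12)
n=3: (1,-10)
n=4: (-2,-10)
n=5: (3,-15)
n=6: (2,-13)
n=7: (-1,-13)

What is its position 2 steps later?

(3,-16)

Differencing gives (-3,+0), (+5,-5), (-1,+2), (-3,+0), (+5,-5), (-1,+2), (-3,+0). This is the pattern (-3,+0), (+5,-5), (-1,+2) repeated.
step 8: apply (+5,-5) → (4,-18)
step 9: apply (-1,+2) → (3,-16)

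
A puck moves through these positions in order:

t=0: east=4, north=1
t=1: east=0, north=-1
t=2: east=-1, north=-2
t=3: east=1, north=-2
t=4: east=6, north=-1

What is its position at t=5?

east=14, north=1

Taking differences between consecutive positions: (-4,-2), (-1,-1), (+2,+0), (+5,+1). These grow by (+3,+1) each step.
step 5: east=6, north=-1 + (+8,+2) → east=14, north=1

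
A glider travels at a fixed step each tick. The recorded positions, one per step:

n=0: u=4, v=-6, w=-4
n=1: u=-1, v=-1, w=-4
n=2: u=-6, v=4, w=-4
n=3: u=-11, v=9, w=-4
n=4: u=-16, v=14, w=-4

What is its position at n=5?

u=-21, v=19, w=-4

Each step adds (-5,+5,+0) to the position.
step 5: u=-16, v=14, w=-4 + (-5,+5,+0) → u=-21, v=19, w=-4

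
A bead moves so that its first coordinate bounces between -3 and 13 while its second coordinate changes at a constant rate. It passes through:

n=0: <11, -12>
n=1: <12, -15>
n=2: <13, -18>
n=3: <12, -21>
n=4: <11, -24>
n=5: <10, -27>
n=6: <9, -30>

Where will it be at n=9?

<6, -39>

The first coordinate travels 1 per step and bounces off the walls at -3 and 13.
  step 7: 9 → 8
  step 8: 8 → 7
  step 9: 7 → 6
The second coordinate changes by -3 each step: at step 9 it is -39.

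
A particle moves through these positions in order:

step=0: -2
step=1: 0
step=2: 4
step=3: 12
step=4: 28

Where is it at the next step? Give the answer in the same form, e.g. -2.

60

Consecutive displacements +2, +4, +8, +16 scale by a factor of 2 each step.
step 5: 28 + 32 → 60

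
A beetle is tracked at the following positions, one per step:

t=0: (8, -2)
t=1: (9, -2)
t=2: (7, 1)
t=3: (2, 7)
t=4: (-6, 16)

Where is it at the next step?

(-17, 28)

First differences are (+1, +0), (-2, +3), (-5, +6), (-8, +9); their common second difference is (-3, +3) (constant acceleration).
step 5: (-6, 16) + (-11, +12) → (-17, 28)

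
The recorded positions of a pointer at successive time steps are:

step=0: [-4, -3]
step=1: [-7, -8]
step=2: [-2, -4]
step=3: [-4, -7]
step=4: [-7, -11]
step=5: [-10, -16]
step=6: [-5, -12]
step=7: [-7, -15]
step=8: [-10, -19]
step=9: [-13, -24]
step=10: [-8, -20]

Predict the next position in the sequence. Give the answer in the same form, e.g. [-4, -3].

Step-to-step displacements: [-3, -5], [+5, +4], [-2, -3], [-3, -4], [-3, -5], [+5, +4], [-2, -3], [-3, -4], [-3, -5], [+5, +4] — a repeating cycle of length 4.
step 11: apply [-2, -3] → [-10, -23]

[-10, -23]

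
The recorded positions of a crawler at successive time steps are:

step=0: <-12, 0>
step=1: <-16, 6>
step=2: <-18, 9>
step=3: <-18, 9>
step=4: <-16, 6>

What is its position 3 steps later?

First differences are <-4, +6>, <-2, +3>, <+0, +0>, <+2, -3>; their common second difference is <+2, -3> (constant acceleration).
step 5: <-16, 6> + <+4, -6> → <-12, 0>
step 6: <-12, 0> + <+6, -9> → <-6, -9>
step 7: <-6, -9> + <+8, -12> → <2, -21>

<2, -21>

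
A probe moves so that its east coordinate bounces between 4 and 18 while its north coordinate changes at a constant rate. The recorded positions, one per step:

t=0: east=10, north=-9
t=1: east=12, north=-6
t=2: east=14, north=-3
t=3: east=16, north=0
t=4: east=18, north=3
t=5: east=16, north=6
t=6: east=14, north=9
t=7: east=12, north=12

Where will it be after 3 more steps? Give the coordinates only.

east=6, north=21

The east coordinate travels 2 per step and bounces off the walls at 4 and 18.
  step 8: 12 → 10
  step 9: 10 → 8
  step 10: 8 → 6
The north coordinate changes by +3 each step: at step 10 it is 21.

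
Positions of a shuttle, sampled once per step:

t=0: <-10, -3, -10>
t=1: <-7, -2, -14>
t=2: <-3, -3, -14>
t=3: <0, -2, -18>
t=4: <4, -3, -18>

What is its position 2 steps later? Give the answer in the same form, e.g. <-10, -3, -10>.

<11, -3, -22>

Step-to-step displacements: <+3, +1, -4>, <+4, -1, +0>, <+3, +1, -4>, <+4, -1, +0> — a repeating cycle of length 2.
step 5: apply <+3, +1, -4> → <7, -2, -22>
step 6: apply <+4, -1, +0> → <11, -3, -22>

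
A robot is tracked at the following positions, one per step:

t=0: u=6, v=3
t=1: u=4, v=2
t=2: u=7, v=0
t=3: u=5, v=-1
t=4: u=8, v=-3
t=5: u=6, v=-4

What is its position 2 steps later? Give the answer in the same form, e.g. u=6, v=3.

u=7, v=-7

The moves between consecutive positions are (-2, -1), (+3, -2), (-2, -1), (+3, -2), (-2, -1); they repeat the 2-cycle [(-2, -1), (+3, -2)].
step 6: apply (+3, -2) → u=9, v=-6
step 7: apply (-2, -1) → u=7, v=-7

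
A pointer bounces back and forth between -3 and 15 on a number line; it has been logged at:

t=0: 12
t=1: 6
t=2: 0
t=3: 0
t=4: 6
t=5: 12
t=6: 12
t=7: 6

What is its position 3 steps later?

The value reflects between -3 and 15, moving 6 per step.
  step 8: 6 → 0
  step 9: 0 → 0
  step 10: 0 → 6

6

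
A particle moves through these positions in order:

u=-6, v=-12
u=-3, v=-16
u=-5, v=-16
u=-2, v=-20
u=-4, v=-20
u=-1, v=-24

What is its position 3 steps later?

u=-2, v=-28

Differencing gives (+3, -4), (-2, +0), (+3, -4), (-2, +0), (+3, -4). This is the pattern (+3, -4), (-2, +0) repeated.
step 6: apply (-2, +0) → u=-3, v=-24
step 7: apply (+3, -4) → u=0, v=-28
step 8: apply (-2, +0) → u=-2, v=-28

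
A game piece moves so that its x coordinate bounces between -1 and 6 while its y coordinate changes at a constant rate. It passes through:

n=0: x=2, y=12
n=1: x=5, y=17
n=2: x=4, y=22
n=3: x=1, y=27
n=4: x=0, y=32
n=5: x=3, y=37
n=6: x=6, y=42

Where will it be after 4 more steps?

x=4, y=62

The x coordinate travels 3 per step and bounces off the walls at -1 and 6.
  step 7: 6 → 3
  step 8: 3 → 0
  step 9: 0 → 1
  step 10: 1 → 4
The y coordinate changes by +5 each step: at step 10 it is 62.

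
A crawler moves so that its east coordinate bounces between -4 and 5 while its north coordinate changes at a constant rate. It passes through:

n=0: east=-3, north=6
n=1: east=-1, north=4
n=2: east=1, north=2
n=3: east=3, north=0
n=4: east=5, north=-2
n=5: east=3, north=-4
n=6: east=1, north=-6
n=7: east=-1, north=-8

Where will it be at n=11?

east=1, north=-16

The east coordinate travels 2 per step and bounces off the walls at -4 and 5.
  step 8: -1 → -3
  step 9: -3 → -3
  step 10: -3 → -1
  step 11: -1 → 1
The north coordinate changes by -2 each step: at step 11 it is -16.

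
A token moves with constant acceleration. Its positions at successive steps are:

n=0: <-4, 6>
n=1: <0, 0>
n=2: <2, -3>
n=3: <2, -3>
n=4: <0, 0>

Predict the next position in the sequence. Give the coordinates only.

First differences are <+4, -6>, <+2, -3>, <+0, +0>, <-2, +3>; their common second difference is <-2, +3> (constant acceleration).
step 5: <0, 0> + <-4, +6> → <-4, 6>

<-4, 6>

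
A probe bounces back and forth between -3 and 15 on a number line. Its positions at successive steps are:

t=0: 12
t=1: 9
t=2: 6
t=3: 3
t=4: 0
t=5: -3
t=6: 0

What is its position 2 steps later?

The value travels 3 per step and bounces off the walls at -3 and 15.
  step 7: 0 → 3
  step 8: 3 → 6

6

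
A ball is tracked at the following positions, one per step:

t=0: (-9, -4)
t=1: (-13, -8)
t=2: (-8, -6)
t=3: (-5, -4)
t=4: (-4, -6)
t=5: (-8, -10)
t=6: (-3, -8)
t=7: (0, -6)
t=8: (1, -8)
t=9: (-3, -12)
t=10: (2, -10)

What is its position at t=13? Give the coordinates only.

The moves between consecutive positions are (-4, -4), (+5, +2), (+3, +2), (+1, -2), (-4, -4), (+5, +2), (+3, +2), (+1, -2), (-4, -4), (+5, +2); they repeat the 4-cycle [(-4, -4), (+5, +2), (+3, +2), (+1, -2)].
step 11: apply (+3, +2) → (5, -8)
step 12: apply (+1, -2) → (6, -10)
step 13: apply (-4, -4) → (2, -14)

(2, -14)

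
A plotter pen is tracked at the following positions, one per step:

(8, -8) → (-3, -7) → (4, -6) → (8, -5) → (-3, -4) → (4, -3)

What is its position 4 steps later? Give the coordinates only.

First: cycles through 8, -3, 4 every 3 steps. Step 9 lands at position 0 of the cycle → 8.
Second: linear, +1 per step → 1 at step 9.

(8, 1)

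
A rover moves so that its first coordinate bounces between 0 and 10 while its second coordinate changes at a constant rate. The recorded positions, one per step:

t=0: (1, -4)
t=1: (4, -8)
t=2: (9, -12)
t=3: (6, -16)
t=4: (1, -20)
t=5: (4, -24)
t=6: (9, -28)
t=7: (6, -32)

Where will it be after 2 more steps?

(4, -40)

The first coordinate reflects between 0 and 10, moving 5 per step.
  step 8: 6 → 1
  step 9: 1 → 4
The second coordinate changes by -4 each step: at step 9 it is -40.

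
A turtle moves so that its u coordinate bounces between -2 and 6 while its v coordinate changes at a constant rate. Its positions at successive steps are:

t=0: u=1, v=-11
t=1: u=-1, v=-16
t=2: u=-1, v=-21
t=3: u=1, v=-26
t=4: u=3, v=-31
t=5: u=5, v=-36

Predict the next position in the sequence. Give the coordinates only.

u=5, v=-41

The u coordinate travels 2 per step and bounces off the walls at -2 and 6.
  step 6: 5 → 5
The v coordinate changes by -5 each step: at step 6 it is -41.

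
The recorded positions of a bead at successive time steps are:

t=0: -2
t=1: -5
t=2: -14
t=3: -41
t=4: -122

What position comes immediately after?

-365

Step-to-step displacements: -3, -9, -27, -81; each is 3× the previous.
step 5: -122 − 243 → -365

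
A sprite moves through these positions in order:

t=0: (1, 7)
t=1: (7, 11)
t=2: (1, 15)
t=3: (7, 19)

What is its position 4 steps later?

The first coordinate repeats the cycle [1, 7] with period 2; step 7 mod 2 = 1, giving 7.
The second coordinate changes by +4 each step, so at step 7 it is 7 + 7·(4) = 35.

(7, 35)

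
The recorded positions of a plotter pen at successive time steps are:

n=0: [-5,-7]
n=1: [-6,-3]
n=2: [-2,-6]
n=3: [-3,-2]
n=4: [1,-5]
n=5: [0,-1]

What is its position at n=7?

The moves between consecutive positions are [-1,+4], [+4,-3], [-1,+4], [+4,-3], [-1,+4]; they repeat the 2-cycle [[-1,+4], [+4,-3]].
step 6: apply [+4,-3] → [4,-4]
step 7: apply [-1,+4] → [3,0]

[3,0]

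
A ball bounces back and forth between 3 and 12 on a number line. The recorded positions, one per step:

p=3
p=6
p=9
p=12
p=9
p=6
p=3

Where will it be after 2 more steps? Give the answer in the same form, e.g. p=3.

p=9

The value travels 3 per step and bounces off the walls at 3 and 12.
  step 7: 3 → 6
  step 8: 6 → 9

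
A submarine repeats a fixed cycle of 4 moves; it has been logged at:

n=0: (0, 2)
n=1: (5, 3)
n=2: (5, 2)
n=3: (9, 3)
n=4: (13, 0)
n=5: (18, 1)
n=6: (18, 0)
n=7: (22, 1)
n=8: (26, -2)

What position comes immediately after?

Step-to-step displacements: (+5, +1), (+0, -1), (+4, +1), (+4, -3), (+5, +1), (+0, -1), (+4, +1), (+4, -3) — a repeating cycle of length 4.
step 9: apply (+5, +1) → (31, -1)

(31, -1)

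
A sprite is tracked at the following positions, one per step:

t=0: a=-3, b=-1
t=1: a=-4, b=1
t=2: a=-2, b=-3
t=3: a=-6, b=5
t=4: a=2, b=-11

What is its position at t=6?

a=18, b=-43

Consecutive displacements (-1, +2), (+2, -4), (-4, +8), (+8, -16) scale by a factor of -2 each step.
step 5: a=2, b=-11 + (-16, +32) → a=-14, b=21
step 6: a=-14, b=21 + (+32, -64) → a=18, b=-43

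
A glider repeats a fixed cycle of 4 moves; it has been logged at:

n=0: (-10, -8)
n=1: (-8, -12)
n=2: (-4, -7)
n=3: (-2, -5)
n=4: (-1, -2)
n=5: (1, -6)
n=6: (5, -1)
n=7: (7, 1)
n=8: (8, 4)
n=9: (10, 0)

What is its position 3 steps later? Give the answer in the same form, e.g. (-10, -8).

The moves between consecutive positions are (+2, -4), (+4, +5), (+2, +2), (+1, +3), (+2, -4), (+4, +5), (+2, +2), (+1, +3), (+2, -4); they repeat the 4-cycle [(+2, -4), (+4, +5), (+2, +2), (+1, +3)].
step 10: apply (+4, +5) → (14, 5)
step 11: apply (+2, +2) → (16, 7)
step 12: apply (+1, +3) → (17, 10)

(17, 10)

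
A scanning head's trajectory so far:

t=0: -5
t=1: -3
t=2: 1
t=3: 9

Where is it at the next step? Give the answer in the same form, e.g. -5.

Consecutive displacements +2, +4, +8 scale by a factor of 2 each step.
step 4: 9 + 16 → 25

25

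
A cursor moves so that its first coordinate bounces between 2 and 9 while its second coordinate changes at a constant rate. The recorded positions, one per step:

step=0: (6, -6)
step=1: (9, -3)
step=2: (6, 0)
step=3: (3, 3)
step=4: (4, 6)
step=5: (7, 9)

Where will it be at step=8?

(2, 18)

The first coordinate reflects between 2 and 9, moving 3 per step.
  step 6: 7 → 8
  step 7: 8 → 5
  step 8: 5 → 2
The second coordinate changes by +3 each step: at step 8 it is 18.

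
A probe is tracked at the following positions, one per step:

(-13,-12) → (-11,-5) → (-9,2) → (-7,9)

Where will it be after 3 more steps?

(-1,30)

The position changes by (+2,+7) every step.
step 4: (-7,9) + (+2,+7) → (-5,16)
step 5: (-5,16) + (+2,+7) → (-3,23)
step 6: (-3,23) + (+2,+7) → (-1,30)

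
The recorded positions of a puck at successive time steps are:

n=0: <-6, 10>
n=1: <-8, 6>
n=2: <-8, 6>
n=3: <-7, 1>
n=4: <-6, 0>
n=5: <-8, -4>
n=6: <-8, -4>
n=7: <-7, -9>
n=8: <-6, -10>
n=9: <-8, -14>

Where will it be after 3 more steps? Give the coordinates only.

The moves between consecutive positions are <-2, -4>, <+0, +0>, <+1, -5>, <+1, -1>, <-2, -4>, <+0, +0>, <+1, -5>, <+1, -1>, <-2, -4>; they repeat the 4-cycle [<-2, -4>, <+0, +0>, <+1, -5>, <+1, -1>].
step 10: apply <+0, +0> → <-8, -14>
step 11: apply <+1, -5> → <-7, -19>
step 12: apply <+1, -1> → <-6, -20>

<-6, -20>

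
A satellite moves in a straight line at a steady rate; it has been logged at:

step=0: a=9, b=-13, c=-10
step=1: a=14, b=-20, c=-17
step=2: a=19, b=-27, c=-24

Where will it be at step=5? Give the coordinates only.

The position changes by (+5, -7, -7) every step.
step 3: a=19, b=-27, c=-24 + (+5, -7, -7) → a=24, b=-34, c=-31
step 4: a=24, b=-34, c=-31 + (+5, -7, -7) → a=29, b=-41, c=-38
step 5: a=29, b=-41, c=-38 + (+5, -7, -7) → a=34, b=-48, c=-45

a=34, b=-48, c=-45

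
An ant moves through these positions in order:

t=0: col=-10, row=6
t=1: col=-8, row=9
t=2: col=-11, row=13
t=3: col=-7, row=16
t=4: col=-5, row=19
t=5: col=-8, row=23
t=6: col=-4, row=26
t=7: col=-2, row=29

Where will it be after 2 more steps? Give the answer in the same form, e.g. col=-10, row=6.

col=-1, row=36

Differencing gives (+2,+3), (-3,+4), (+4,+3), (+2,+3), (-3,+4), (+4,+3), (+2,+3). This is the pattern (+2,+3), (-3,+4), (+4,+3) repeated.
step 8: apply (-3,+4) → col=-5, row=33
step 9: apply (+4,+3) → col=-1, row=36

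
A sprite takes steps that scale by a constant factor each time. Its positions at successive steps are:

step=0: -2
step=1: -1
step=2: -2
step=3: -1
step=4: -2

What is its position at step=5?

-1

The jumps are +1, -1, +1, -1 — a geometric progression with ratio -1.
step 5: -2 + 1 → -1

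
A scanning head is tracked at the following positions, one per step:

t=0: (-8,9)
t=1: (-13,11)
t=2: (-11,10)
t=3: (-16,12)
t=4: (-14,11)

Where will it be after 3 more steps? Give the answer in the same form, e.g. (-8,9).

The moves between consecutive positions are (-5,+2), (+2,-1), (-5,+2), (+2,-1); they repeat the 2-cycle [(-5,+2), (+2,-1)].
step 5: apply (-5,+2) → (-19,13)
step 6: apply (+2,-1) → (-17,12)
step 7: apply (-5,+2) → (-22,14)

(-22,14)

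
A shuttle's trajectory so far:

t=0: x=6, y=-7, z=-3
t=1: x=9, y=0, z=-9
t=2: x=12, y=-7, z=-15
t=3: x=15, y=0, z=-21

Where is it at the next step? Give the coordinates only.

X: linear, +3 per step → 18 at step 4.
Y: cycles through -7, 0 every 2 steps. Step 4 lands at position 0 of the cycle → -7.
Z: linear, -6 per step → -27 at step 4.

x=18, y=-7, z=-27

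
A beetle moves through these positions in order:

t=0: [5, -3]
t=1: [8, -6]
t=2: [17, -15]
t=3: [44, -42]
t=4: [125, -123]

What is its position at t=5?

Consecutive displacements [+3, -3], [+9, -9], [+27, -27], [+81, -81] scale by a factor of 3 each step.
step 5: [125, -123] + [+243, -243] → [368, -366]

[368, -366]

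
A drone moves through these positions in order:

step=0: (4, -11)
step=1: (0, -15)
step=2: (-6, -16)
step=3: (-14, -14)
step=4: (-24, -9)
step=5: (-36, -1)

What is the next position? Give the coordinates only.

(-50, 10)

Successive displacements: (-4, -4), (-6, -1), (-8, +2), (-10, +5), (-12, +8) — each changes by (-2, +3).
step 6: (-36, -1) + (-14, +11) → (-50, 10)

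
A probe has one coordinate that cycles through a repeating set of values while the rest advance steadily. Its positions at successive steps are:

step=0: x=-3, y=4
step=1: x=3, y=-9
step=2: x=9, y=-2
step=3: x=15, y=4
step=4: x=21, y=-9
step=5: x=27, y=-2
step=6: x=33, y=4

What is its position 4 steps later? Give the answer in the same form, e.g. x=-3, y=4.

X: linear, +6 per step → 57 at step 10.
Y: cycles through 4, -9, -2 every 3 steps. Step 10 lands at position 1 of the cycle → -9.

x=57, y=-9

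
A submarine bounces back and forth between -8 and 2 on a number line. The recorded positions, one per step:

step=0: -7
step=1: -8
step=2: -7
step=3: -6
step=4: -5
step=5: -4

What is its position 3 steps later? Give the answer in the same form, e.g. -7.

The value reflects between -8 and 2, moving 1 per step.
  step 6: -4 → -3
  step 7: -3 → -2
  step 8: -2 → -1

-1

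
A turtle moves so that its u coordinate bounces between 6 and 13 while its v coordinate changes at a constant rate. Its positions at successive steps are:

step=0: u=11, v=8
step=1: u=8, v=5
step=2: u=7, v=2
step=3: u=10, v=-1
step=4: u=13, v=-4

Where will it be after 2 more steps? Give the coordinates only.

u=7, v=-10

The u coordinate reflects between 6 and 13, moving 3 per step.
  step 5: 13 → 10
  step 6: 10 → 7
The v coordinate changes by -3 each step: at step 6 it is -10.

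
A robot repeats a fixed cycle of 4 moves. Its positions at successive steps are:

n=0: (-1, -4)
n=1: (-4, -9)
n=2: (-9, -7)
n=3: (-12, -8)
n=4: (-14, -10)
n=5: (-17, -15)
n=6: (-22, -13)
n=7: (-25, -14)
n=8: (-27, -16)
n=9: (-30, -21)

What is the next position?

Step-to-step displacements: (-3, -5), (-5, +2), (-3, -1), (-2, -2), (-3, -5), (-5, +2), (-3, -1), (-2, -2), (-3, -5) — a repeating cycle of length 4.
step 10: apply (-5, +2) → (-35, -19)

(-35, -19)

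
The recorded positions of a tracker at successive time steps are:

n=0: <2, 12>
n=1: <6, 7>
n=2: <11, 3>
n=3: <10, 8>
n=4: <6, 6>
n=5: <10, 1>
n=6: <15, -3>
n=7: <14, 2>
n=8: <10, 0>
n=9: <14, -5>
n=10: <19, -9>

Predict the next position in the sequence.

The moves between consecutive positions are <+4, -5>, <+5, -4>, <-1, +5>, <-4, -2>, <+4, -5>, <+5, -4>, <-1, +5>, <-4, -2>, <+4, -5>, <+5, -4>; they repeat the 4-cycle [<+4, -5>, <+5, -4>, <-1, +5>, <-4, -2>].
step 11: apply <-1, +5> → <18, -4>

<18, -4>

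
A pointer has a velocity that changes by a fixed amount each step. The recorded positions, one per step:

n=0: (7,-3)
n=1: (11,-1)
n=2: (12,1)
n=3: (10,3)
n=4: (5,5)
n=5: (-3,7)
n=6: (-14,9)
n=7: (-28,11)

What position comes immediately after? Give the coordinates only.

(-45,13)

Successive displacements: (+4,+2), (+1,+2), (-2,+2), (-5,+2), (-8,+2), (-11,+2), (-14,+2) — each changes by (-3,+0).
step 8: (-28,11) + (-17,+2) → (-45,13)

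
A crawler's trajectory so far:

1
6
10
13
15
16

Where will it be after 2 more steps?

First differences are +5, +4, +3, +2, +1; their common second difference is -1 (constant acceleration).
step 6: 16 + 0 → 16
step 7: 16 − 1 → 15

15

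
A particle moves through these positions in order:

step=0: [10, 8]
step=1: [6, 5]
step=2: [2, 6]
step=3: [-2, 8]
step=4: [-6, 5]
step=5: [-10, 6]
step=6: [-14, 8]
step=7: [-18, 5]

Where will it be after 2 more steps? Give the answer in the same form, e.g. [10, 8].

First: linear, -4 per step → -26 at step 9.
Second: cycles through 8, 5, 6 every 3 steps. Step 9 lands at position 0 of the cycle → 8.

[-26, 8]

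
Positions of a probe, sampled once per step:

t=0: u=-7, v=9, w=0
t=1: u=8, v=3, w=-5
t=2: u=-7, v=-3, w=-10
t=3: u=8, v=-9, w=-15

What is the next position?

u=-7, v=-15, w=-20

The u coordinate repeats the cycle [-7, 8] with period 2; step 4 mod 2 = 0, giving -7.
The v coordinate changes by -6 each step, so at step 4 it is 9 + 4·(-6) = -15.
The w coordinate changes by -5 each step, so at step 4 it is 0 + 4·(-5) = -20.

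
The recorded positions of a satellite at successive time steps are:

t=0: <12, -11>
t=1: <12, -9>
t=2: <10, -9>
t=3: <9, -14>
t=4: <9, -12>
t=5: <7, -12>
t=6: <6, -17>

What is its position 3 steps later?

The moves between consecutive positions are <+0, +2>, <-2, +0>, <-1, -5>, <+0, +2>, <-2, +0>, <-1, -5>; they repeat the 3-cycle [<+0, +2>, <-2, +0>, <-1, -5>].
step 7: apply <+0, +2> → <6, -15>
step 8: apply <-2, +0> → <4, -15>
step 9: apply <-1, -5> → <3, -20>

<3, -20>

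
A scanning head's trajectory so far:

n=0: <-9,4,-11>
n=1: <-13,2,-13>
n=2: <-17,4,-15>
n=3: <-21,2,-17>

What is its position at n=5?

First: linear, -4 per step → -29 at step 5.
Second: cycles through 4, 2 every 2 steps. Step 5 lands at position 1 of the cycle → 2.
Third: linear, -2 per step → -21 at step 5.

<-29,2,-21>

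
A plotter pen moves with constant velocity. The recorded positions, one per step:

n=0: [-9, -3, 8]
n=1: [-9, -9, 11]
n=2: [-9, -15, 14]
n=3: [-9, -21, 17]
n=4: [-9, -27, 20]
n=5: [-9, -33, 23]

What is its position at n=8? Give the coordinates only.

Each step adds [+0, -6, +3] to the position.
step 6: [-9, -33, 23] + [+0, -6, +3] → [-9, -39, 26]
step 7: [-9, -39, 26] + [+0, -6, +3] → [-9, -45, 29]
step 8: [-9, -45, 29] + [+0, -6, +3] → [-9, -51, 32]

[-9, -51, 32]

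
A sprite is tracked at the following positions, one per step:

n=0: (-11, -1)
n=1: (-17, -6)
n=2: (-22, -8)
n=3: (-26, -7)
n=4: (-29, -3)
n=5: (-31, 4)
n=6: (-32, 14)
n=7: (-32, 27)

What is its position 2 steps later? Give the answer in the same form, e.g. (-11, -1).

(-29, 62)

First differences are (-6, -5), (-5, -2), (-4, +1), (-3, +4), (-2, +7), (-1, +10), (+0, +13); their common second difference is (+1, +3) (constant acceleration).
step 8: (-32, 27) + (+1, +16) → (-31, 43)
step 9: (-31, 43) + (+2, +19) → (-29, 62)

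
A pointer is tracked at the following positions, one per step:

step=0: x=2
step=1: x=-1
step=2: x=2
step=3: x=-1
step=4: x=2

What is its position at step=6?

The jumps are -3, +3, -3, +3 — a geometric progression with ratio -1.
step 5: 2 − 3 → x=-1
step 6: -1 + 3 → x=2

x=2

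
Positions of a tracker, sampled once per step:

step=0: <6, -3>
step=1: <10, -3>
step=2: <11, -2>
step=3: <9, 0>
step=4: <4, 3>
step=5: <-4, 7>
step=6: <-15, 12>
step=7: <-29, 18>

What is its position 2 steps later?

<-66, 33>

Successive displacements: <+4, +0>, <+1, +1>, <-2, +2>, <-5, +3>, <-8, +4>, <-11, +5>, <-14, +6> — each changes by <-3, +1>.
step 8: <-29, 18> + <-17, +7> → <-46, 25>
step 9: <-46, 25> + <-20, +8> → <-66, 33>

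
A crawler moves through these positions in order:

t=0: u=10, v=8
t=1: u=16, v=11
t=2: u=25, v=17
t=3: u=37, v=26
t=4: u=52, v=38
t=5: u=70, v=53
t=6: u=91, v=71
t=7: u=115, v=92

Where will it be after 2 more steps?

u=172, v=143

First differences are (+6, +3), (+9, +6), (+12, +9), (+15, +12), (+18, +15), (+21, +18), (+24, +21); their common second difference is (+3, +3) (constant acceleration).
step 8: u=115, v=92 + (+27, +24) → u=142, v=116
step 9: u=142, v=116 + (+30, +27) → u=172, v=143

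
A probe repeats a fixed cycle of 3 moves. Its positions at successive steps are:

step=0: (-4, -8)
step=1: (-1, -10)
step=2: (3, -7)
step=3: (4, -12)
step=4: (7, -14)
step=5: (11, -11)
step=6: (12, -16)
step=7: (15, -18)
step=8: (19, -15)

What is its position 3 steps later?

(27, -19)

Step-to-step displacements: (+3, -2), (+4, +3), (+1, -5), (+3, -2), (+4, +3), (+1, -5), (+3, -2), (+4, +3) — a repeating cycle of length 3.
step 9: apply (+1, -5) → (20, -20)
step 10: apply (+3, -2) → (23, -22)
step 11: apply (+4, +3) → (27, -19)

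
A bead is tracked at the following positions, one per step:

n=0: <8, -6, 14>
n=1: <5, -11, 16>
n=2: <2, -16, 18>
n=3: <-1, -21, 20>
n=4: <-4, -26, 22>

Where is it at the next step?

<-7, -31, 24>

Constant displacement of <-3, -5, +2> per step.
step 5: <-4, -26, 22> + <-3, -5, +2> → <-7, -31, 24>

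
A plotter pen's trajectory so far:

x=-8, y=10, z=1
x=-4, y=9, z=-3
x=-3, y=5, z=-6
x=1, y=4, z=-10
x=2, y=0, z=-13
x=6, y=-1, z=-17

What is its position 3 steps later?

x=12, y=-10, z=-27

Differencing gives (+4, -1, -4), (+1, -4, -3), (+4, -1, -4), (+1, -4, -3), (+4, -1, -4). This is the pattern (+4, -1, -4), (+1, -4, -3) repeated.
step 6: apply (+1, -4, -3) → x=7, y=-5, z=-20
step 7: apply (+4, -1, -4) → x=11, y=-6, z=-24
step 8: apply (+1, -4, -3) → x=12, y=-10, z=-27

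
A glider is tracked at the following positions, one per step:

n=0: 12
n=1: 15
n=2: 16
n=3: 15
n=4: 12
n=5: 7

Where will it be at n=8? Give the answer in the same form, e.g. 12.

Successive displacements: +3, +1, -1, -3, -5 — each changes by -2.
step 6: 7 − 7 → 0
step 7: 0 − 9 → -9
step 8: -9 − 11 → -20

-20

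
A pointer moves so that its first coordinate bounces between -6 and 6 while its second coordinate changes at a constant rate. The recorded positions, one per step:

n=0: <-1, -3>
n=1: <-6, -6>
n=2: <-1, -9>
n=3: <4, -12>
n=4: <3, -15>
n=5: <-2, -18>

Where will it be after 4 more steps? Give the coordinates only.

The first coordinate travels 5 per step and bounces off the walls at -6 and 6.
  step 6: -2 → -5
  step 7: -5 → 0
  step 8: 0 → 5
  step 9: 5 → 2
The second coordinate changes by -3 each step: at step 9 it is -30.

<2, -30>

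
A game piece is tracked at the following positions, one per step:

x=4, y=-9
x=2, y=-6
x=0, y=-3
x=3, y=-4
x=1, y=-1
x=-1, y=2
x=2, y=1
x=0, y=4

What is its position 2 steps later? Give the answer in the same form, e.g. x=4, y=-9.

x=1, y=6

Step-to-step displacements: (-2, +3), (-2, +3), (+3, -1), (-2, +3), (-2, +3), (+3, -1), (-2, +3) — a repeating cycle of length 3.
step 8: apply (-2, +3) → x=-2, y=7
step 9: apply (+3, -1) → x=1, y=6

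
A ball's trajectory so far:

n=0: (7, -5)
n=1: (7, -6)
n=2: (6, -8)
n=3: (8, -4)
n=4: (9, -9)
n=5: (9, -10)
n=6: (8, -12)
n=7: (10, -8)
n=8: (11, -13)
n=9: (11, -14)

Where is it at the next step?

(10, -16)

Differencing gives (+0, -1), (-1, -2), (+2, +4), (+1, -5), (+0, -1), (-1, -2), (+2, +4), (+1, -5), (+0, -1). This is the pattern (+0, -1), (-1, -2), (+2, +4), (+1, -5) repeated.
step 10: apply (-1, -2) → (10, -16)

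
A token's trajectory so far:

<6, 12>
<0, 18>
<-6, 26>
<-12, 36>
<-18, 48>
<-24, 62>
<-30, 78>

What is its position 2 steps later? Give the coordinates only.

Successive displacements: <-6, +6>, <-6, +8>, <-6, +10>, <-6, +12>, <-6, +14>, <-6, +16> — each changes by <+0, +2>.
step 7: <-30, 78> + <-6, +18> → <-36, 96>
step 8: <-36, 96> + <-6, +20> → <-42, 116>

<-42, 116>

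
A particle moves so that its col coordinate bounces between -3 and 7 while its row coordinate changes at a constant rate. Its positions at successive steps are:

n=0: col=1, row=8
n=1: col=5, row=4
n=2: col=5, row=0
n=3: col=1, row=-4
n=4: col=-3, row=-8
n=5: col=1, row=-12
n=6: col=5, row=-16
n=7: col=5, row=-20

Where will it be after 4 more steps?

col=5, row=-36

The col coordinate travels 4 per step and bounces off the walls at -3 and 7.
  step 8: 5 → 1
  step 9: 1 → -3
  step 10: -3 → 1
  step 11: 1 → 5
The row coordinate changes by -4 each step: at step 11 it is -36.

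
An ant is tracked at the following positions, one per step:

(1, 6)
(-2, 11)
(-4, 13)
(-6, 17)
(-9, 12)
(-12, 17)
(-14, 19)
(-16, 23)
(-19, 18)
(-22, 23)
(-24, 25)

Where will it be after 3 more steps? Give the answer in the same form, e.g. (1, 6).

The moves between consecutive positions are (-3, +5), (-2, +2), (-2, +4), (-3, -5), (-3, +5), (-2, +2), (-2, +4), (-3, -5), (-3, +5), (-2, +2); they repeat the 4-cycle [(-3, +5), (-2, +2), (-2, +4), (-3, -5)].
step 11: apply (-2, +4) → (-26, 29)
step 12: apply (-3, -5) → (-29, 24)
step 13: apply (-3, +5) → (-32, 29)

(-32, 29)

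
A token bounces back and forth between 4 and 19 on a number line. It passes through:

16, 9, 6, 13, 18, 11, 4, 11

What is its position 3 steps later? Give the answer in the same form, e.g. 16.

6

The value travels 7 per step and bounces off the walls at 4 and 19.
  step 8: 11 → 18
  step 9: 18 → 13
  step 10: 13 → 6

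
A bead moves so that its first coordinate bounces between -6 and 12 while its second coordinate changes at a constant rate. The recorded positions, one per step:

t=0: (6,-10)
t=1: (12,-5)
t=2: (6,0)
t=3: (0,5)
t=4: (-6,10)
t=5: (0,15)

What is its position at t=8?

The first coordinate reflects between -6 and 12, moving 6 per step.
  step 6: 0 → 6
  step 7: 6 → 12
  step 8: 12 → 6
The second coordinate changes by +5 each step: at step 8 it is 30.

(6,30)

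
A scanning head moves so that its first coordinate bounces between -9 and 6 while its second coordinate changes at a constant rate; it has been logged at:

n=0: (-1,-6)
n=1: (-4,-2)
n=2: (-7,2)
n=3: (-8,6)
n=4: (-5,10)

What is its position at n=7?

The first coordinate travels 3 per step and bounces off the walls at -9 and 6.
  step 5: -5 → -2
  step 6: -2 → 1
  step 7: 1 → 4
The second coordinate changes by +4 each step: at step 7 it is 22.

(4,22)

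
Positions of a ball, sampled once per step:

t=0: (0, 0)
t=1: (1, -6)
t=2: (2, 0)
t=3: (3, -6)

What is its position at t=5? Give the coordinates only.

(5, -6)

The first coordinate changes by +1 each step, so at step 5 it is 0 + 5·(1) = 5.
The second coordinate repeats the cycle [0, -6] with period 2; step 5 mod 2 = 1, giving -6.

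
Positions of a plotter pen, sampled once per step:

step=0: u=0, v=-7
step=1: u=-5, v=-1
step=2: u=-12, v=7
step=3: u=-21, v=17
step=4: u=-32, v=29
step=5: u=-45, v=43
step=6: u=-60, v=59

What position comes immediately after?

Taking differences between consecutive positions: (-5, +6), (-7, +8), (-9, +10), (-11, +12), (-13, +14), (-15, +16). These grow by (-2, +2) each step.
step 7: u=-60, v=59 + (-17, +18) → u=-77, v=77

u=-77, v=77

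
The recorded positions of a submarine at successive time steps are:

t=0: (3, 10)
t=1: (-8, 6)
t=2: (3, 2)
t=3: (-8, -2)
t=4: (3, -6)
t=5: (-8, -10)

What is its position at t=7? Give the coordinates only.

(-8, -18)

The first coordinate repeats the cycle [3, -8] with period 2; step 7 mod 2 = 1, giving -8.
The second coordinate changes by -4 each step, so at step 7 it is 10 + 7·(-4) = -18.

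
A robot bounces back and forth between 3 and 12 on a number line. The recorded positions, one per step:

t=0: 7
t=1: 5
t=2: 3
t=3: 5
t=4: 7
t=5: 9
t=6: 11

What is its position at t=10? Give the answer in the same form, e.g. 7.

5

The value travels 2 per step and bounces off the walls at 3 and 12.
  step 7: 11 → 11
  step 8: 11 → 9
  step 9: 9 → 7
  step 10: 7 → 5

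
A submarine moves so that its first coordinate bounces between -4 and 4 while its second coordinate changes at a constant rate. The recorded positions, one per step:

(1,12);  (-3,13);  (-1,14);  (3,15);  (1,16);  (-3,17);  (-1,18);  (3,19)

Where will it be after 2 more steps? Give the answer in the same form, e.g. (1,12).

(-3,21)

The first coordinate reflects between -4 and 4, moving 4 per step.
  step 8: 3 → 1
  step 9: 1 → -3
The second coordinate changes by +1 each step: at step 9 it is 21.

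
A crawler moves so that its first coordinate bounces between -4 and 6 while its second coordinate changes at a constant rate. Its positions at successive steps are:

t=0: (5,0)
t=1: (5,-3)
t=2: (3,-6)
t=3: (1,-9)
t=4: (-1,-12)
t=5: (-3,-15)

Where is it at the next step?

The first coordinate reflects between -4 and 6, moving 2 per step.
  step 6: -3 → -3
The second coordinate changes by -3 each step: at step 6 it is -18.

(-3,-18)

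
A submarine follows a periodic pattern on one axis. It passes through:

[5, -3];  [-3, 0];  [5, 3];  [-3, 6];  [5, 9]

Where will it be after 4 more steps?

First: cycles through 5, -3 every 2 steps. Step 8 lands at position 0 of the cycle → 5.
Second: linear, +3 per step → 21 at step 8.

[5, 21]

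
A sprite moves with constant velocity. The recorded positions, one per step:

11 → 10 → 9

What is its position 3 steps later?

6

Each step adds -1 to the position.
step 3: 9 − 1 → 8
step 4: 8 − 1 → 7
step 5: 7 − 1 → 6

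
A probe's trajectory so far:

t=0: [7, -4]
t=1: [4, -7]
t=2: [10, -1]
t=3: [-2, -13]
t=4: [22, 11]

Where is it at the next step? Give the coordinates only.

[-26, -37]

Step-to-step displacements: [-3, -3], [+6, +6], [-12, -12], [+24, +24]; each is -2× the previous.
step 5: [22, 11] + [-48, -48] → [-26, -37]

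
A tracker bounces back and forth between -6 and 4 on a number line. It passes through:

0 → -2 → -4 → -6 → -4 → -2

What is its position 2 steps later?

The value travels 2 per step and bounces off the walls at -6 and 4.
  step 6: -2 → 0
  step 7: 0 → 2

2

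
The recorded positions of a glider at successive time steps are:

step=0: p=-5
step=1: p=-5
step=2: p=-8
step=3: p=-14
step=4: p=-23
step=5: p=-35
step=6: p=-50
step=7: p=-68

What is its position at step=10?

Successive displacements: +0, -3, -6, -9, -12, -15, -18 — each changes by -3.
step 8: -68 − 21 → p=-89
step 9: -89 − 24 → p=-113
step 10: -113 − 27 → p=-140

p=-140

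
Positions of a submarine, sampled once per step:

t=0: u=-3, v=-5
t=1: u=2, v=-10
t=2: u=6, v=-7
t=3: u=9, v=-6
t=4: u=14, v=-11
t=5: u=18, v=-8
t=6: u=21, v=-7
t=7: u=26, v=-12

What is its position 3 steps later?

u=38, v=-13

Step-to-step displacements: (+5,-5), (+4,+3), (+3,+1), (+5,-5), (+4,+3), (+3,+1), (+5,-5) — a repeating cycle of length 3.
step 8: apply (+4,+3) → u=30, v=-9
step 9: apply (+3,+1) → u=33, v=-8
step 10: apply (+5,-5) → u=38, v=-13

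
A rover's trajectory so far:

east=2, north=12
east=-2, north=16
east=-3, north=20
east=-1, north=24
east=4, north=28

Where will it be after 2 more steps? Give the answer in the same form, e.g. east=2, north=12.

east=23, north=36

Successive displacements: (-4,+4), (-1,+4), (+2,+4), (+5,+4) — each changes by (+3,+0).
step 5: east=4, north=28 + (+8,+4) → east=12, north=32
step 6: east=12, north=32 + (+11,+4) → east=23, north=36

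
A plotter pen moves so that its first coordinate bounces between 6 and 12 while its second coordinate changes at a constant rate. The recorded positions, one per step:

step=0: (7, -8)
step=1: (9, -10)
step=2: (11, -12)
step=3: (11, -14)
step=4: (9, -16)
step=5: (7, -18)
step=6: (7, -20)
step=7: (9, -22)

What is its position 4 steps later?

(7, -30)

The first coordinate travels 2 per step and bounces off the walls at 6 and 12.
  step 8: 9 → 11
  step 9: 11 → 11
  step 10: 11 → 9
  step 11: 9 → 7
The second coordinate changes by -2 each step: at step 11 it is -30.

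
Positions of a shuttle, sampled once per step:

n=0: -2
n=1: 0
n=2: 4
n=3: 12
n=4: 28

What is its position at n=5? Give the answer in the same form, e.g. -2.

60

The jumps are +2, +4, +8, +16 — a geometric progression with ratio 2.
step 5: 28 + 32 → 60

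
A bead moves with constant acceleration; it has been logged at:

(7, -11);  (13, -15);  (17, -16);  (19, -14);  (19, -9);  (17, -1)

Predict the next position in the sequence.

(13, 10)

First differences are (+6, -4), (+4, -1), (+2, +2), (+0, +5), (-2, +8); their common second difference is (-2, +3) (constant acceleration).
step 6: (17, -1) + (-4, +11) → (13, 10)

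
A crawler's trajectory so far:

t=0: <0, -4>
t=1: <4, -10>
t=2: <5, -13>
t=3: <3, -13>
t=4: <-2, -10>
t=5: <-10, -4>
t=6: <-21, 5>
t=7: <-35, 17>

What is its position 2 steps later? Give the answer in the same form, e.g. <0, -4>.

<-72, 50>

Taking differences between consecutive positions: <+4, -6>, <+1, -3>, <-2, +0>, <-5, +3>, <-8, +6>, <-11, +9>, <-14, +12>. These grow by <-3, +3> each step.
step 8: <-35, 17> + <-17, +15> → <-52, 32>
step 9: <-52, 32> + <-20, +18> → <-72, 50>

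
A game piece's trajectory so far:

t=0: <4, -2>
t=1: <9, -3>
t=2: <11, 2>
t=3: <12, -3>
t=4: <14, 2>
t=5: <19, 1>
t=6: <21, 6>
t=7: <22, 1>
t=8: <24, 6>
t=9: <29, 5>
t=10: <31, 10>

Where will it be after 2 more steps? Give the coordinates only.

<34, 10>

Differencing gives <+5, -1>, <+2, +5>, <+1, -5>, <+2, +5>, <+5, -1>, <+2, +5>, <+1, -5>, <+2, +5>, <+5, -1>, <+2, +5>. This is the pattern <+5, -1>, <+2, +5>, <+1, -5>, <+2, +5> repeated.
step 11: apply <+1, -5> → <32, 5>
step 12: apply <+2, +5> → <34, 10>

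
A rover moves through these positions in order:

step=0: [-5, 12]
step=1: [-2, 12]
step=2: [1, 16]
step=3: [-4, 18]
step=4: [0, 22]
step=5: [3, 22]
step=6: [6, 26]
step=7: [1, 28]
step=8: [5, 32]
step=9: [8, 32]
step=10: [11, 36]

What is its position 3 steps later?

[13, 42]

Step-to-step displacements: [+3, +0], [+3, +4], [-5, +2], [+4, +4], [+3, +0], [+3, +4], [-5, +2], [+4, +4], [+3, +0], [+3, +4] — a repeating cycle of length 4.
step 11: apply [-5, +2] → [6, 38]
step 12: apply [+4, +4] → [10, 42]
step 13: apply [+3, +0] → [13, 42]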